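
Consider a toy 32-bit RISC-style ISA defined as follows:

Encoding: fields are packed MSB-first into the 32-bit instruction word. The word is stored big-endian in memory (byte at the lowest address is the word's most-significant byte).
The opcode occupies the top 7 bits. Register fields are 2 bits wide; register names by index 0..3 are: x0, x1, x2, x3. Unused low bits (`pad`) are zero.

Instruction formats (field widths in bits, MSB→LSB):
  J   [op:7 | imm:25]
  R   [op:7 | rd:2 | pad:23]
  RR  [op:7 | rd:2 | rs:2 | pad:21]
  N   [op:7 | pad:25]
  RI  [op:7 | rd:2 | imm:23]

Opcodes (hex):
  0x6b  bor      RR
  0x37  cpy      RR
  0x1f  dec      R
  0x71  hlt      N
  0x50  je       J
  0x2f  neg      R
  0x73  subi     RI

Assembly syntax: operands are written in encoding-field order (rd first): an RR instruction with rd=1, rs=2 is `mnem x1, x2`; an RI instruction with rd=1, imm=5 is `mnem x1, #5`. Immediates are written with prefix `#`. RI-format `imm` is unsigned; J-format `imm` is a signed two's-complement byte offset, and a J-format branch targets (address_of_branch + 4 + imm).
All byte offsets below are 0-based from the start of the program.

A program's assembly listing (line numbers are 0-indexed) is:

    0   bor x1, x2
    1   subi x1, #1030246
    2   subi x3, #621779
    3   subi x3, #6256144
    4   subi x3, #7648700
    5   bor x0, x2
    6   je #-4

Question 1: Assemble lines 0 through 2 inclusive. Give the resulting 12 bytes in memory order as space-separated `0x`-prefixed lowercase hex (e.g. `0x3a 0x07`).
line 0 (bor): pack op=0x6b:7|rd=1:2|rs=2:2|pad=0:21 = 0xd6c00000; big→ d6 c0 00 00
line 1 (subi): pack op=0x73:7|rd=1:2|imm=1030246:23 = 0xe68fb866; big→ e6 8f b8 66
line 2 (subi): pack op=0x73:7|rd=3:2|imm=621779:23 = 0xe7897cd3; big→ e7 89 7c d3

0xd6 0xc0 0x00 0x00 0xe6 0x8f 0xb8 0x66 0xe7 0x89 0x7c 0xd3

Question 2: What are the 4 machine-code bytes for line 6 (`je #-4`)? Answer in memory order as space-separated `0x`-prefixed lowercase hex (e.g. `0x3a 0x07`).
0xa1 0xff 0xff 0xfc

L6: je op=0x50:7|imm=-4:25 ⇒ 0xa1fffffc ⇒ big a1 ff ff fc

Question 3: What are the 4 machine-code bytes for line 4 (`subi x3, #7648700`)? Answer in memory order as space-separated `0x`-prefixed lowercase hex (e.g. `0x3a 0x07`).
L4: subi op=0x73:7|rd=3:2|imm=7648700:23 ⇒ 0xe7f4b5bc ⇒ big e7 f4 b5 bc

0xe7 0xf4 0xb5 0xbc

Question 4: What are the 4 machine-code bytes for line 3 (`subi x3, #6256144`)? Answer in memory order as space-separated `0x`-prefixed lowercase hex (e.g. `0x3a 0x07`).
0xe7 0xdf 0x76 0x10

3. subi fields op=0x73:7|rd=3:2|imm=6256144:23 → word e7df7610h → e7 df 76 10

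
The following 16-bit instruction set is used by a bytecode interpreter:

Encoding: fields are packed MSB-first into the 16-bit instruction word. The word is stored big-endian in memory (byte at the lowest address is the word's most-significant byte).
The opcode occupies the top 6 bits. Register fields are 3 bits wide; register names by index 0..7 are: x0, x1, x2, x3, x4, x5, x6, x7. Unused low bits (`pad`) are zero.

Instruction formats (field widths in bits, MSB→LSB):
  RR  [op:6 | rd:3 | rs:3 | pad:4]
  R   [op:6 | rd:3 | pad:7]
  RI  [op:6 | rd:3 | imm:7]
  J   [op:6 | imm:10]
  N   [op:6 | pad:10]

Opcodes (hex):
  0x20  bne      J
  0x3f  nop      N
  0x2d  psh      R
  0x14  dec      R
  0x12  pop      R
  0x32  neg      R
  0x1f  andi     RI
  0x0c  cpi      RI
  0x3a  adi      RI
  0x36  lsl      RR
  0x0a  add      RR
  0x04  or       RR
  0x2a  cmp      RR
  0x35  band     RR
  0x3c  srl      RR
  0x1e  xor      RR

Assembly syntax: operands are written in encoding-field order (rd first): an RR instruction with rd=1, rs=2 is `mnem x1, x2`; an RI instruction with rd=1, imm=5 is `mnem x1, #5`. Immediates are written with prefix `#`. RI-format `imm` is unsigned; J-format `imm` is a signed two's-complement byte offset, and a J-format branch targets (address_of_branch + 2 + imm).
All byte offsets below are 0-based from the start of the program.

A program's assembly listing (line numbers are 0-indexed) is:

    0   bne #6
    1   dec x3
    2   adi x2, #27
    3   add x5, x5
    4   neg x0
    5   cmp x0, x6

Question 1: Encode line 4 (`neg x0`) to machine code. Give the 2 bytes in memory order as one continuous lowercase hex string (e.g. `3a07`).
c800

4. neg fields op=0x32:6|rd=0:3|pad=0:7 → word c800h → c8 00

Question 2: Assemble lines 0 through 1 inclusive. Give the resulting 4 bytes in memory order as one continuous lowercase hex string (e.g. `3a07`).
line 0 (bne): pack op=0x20:6|imm=6:10 = 0x8006; big→ 80 06
line 1 (dec): pack op=0x14:6|rd=3:3|pad=0:7 = 0x5180; big→ 51 80

80065180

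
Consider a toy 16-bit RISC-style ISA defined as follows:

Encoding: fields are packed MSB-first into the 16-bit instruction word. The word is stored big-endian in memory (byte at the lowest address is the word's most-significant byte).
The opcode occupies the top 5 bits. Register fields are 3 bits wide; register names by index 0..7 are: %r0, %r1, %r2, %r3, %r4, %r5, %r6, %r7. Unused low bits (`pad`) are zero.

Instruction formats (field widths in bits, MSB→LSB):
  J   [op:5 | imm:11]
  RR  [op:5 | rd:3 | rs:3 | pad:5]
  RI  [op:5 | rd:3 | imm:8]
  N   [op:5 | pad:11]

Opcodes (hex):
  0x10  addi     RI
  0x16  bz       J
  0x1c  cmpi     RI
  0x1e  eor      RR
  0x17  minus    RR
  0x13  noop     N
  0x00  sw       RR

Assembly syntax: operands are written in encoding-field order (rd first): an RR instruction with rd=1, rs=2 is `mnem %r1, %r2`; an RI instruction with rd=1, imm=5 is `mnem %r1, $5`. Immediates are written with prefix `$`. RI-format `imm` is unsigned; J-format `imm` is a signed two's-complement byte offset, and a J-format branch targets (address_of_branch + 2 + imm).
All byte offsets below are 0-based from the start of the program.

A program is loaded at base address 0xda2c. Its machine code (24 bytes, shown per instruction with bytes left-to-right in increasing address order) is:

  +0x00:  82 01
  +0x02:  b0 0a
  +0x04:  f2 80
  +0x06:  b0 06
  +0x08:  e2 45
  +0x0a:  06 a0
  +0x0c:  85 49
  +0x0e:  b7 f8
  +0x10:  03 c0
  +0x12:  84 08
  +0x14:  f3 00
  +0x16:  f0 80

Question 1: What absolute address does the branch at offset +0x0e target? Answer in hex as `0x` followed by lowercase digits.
0xda34

off 0x0e: read b7 f8 as big → 0xb7f8
  top 5b → 0x16 → bz [J]
  [10:0] imm=2040 (s11→-8) = $-8
  target = base 0xda2c + off 0x0e + 2 + imm -8 = 0xda34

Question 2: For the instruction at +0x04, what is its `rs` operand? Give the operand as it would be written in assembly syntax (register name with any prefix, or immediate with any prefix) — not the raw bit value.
off 0x04: read f2 80 as big → 0xf280
  op=0xf280>>11=0x1e ⇒ eor (RR)
  rd@[10:8]=0x2 ⇒ %r2
  rs@[7:5]=0x4 ⇒ %r4

%r4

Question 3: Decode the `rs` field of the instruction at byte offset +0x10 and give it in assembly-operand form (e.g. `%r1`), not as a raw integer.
%r6

off 0x10: read 03 c0 as big → 0x03c0
  opcode bits[15:11]=0x0: sw/RR
  rd@[10:8]=0x3 ⇒ %r3
  rs@[7:5]=0x6 ⇒ %r6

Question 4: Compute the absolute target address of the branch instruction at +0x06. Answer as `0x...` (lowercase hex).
+0x06: b0 06 ⇒ word 0xb006 (big)
  top 5b → 0x16 → bz [J]
  imm: (w>>0)&0x7ff=0x6 → $6
  target = base 0xda2c + off 0x06 + 2 + imm 6 = 0xda3a

0xda3a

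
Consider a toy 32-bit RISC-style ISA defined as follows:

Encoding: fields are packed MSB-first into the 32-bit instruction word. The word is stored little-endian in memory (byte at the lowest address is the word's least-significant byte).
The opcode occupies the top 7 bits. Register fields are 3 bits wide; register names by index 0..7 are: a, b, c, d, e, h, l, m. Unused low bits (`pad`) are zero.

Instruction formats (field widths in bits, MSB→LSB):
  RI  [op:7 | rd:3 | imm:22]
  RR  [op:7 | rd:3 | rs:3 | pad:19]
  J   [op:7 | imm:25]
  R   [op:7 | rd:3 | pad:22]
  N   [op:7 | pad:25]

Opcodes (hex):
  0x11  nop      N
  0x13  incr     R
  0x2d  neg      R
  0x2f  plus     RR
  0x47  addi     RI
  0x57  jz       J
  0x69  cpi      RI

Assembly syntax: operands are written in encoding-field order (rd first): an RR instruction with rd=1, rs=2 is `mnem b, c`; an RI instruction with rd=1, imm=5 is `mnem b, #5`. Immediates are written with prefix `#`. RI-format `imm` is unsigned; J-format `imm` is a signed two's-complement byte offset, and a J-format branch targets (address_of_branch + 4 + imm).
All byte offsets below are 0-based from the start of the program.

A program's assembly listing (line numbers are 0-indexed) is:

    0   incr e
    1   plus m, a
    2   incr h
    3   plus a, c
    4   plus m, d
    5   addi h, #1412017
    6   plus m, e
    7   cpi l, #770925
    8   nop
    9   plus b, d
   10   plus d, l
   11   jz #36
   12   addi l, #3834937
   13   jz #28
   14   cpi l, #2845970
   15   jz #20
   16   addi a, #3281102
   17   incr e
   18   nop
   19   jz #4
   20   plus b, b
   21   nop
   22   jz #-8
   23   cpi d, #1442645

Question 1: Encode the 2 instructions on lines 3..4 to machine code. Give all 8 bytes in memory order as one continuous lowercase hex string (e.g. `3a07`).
L3: plus op=0x2f:7|rd=0:3|rs=2:3|pad=0:19 ⇒ 0x5e100000 ⇒ little 00 00 10 5e
L4: plus op=0x2f:7|rd=7:3|rs=3:3|pad=0:19 ⇒ 0x5fd80000 ⇒ little 00 00 d8 5f

0000105e0000d85f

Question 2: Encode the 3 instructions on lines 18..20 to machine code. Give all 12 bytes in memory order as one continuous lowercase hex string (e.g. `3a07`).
L18: nop op=0x11:7|pad=0:25 ⇒ 0x22000000 ⇒ little 00 00 00 22
L19: jz op=0x57:7|imm=4:25 ⇒ 0xae000004 ⇒ little 04 00 00 ae
L20: plus op=0x2f:7|rd=1:3|rs=1:3|pad=0:19 ⇒ 0x5e480000 ⇒ little 00 00 48 5e

00000022040000ae0000485e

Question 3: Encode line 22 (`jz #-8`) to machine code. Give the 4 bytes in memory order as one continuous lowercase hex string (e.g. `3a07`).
L22: jz op=0x57:7|imm=-8:25 ⇒ 0xaffffff8 ⇒ little f8 ff ff af

f8ffffaf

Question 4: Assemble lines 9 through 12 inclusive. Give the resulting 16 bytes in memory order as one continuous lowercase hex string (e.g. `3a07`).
line 9 (plus): pack op=0x2f:7|rd=1:3|rs=3:3|pad=0:19 = 0x5e580000; little→ 00 00 58 5e
line 10 (plus): pack op=0x2f:7|rd=3:3|rs=6:3|pad=0:19 = 0x5ef00000; little→ 00 00 f0 5e
line 11 (jz): pack op=0x57:7|imm=36:25 = 0xae000024; little→ 24 00 00 ae
line 12 (addi): pack op=0x47:7|rd=6:3|imm=3834937:22 = 0x8fba8439; little→ 39 84 ba 8f

0000585e0000f05e240000ae3984ba8f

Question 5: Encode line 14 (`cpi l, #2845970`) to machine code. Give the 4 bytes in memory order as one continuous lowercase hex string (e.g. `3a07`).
14. cpi fields op=0x69:7|rd=6:3|imm=2845970:22 → word d3ab6d12h → 12 6d ab d3

126dabd3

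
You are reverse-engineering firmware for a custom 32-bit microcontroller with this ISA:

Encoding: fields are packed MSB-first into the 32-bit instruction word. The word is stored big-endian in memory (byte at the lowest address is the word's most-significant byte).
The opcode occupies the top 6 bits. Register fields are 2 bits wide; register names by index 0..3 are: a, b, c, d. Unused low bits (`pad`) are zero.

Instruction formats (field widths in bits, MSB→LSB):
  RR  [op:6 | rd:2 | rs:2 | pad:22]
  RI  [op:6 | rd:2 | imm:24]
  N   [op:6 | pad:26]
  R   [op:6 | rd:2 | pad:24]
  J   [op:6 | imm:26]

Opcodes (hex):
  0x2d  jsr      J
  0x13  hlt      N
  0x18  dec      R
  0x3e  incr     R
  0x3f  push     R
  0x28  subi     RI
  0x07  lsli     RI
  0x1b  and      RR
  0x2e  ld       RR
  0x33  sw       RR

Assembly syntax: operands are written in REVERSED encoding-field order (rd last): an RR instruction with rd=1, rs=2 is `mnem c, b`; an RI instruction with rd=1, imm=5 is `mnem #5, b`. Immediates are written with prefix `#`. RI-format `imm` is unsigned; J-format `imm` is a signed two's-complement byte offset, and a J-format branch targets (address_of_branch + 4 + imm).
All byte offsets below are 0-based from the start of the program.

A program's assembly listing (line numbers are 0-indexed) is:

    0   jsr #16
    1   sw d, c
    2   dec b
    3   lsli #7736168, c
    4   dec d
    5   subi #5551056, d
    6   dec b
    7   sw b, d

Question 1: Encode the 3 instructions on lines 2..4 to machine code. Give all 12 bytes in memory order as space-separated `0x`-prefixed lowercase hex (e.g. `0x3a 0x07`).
0x61 0x00 0x00 0x00 0x1e 0x76 0x0b 0x68 0x63 0x00 0x00 0x00

L2: dec op=0x18:6|rd=1:2|pad=0:24 ⇒ 0x61000000 ⇒ big 61 00 00 00
L3: lsli op=0x7:6|rd=2:2|imm=7736168:24 ⇒ 0x1e760b68 ⇒ big 1e 76 0b 68
L4: dec op=0x18:6|rd=3:2|pad=0:24 ⇒ 0x63000000 ⇒ big 63 00 00 00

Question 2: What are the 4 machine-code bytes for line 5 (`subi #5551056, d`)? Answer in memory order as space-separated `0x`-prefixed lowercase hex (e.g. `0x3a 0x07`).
L5: subi op=0x28:6|rd=3:2|imm=5551056:24 ⇒ 0xa354b3d0 ⇒ big a3 54 b3 d0

0xa3 0x54 0xb3 0xd0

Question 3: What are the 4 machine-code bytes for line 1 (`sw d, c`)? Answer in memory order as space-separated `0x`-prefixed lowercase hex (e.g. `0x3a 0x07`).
0xce 0xc0 0x00 0x00

1. sw fields op=0x33:6|rd=2:2|rs=3:2|pad=0:22 → word cec00000h → ce c0 00 00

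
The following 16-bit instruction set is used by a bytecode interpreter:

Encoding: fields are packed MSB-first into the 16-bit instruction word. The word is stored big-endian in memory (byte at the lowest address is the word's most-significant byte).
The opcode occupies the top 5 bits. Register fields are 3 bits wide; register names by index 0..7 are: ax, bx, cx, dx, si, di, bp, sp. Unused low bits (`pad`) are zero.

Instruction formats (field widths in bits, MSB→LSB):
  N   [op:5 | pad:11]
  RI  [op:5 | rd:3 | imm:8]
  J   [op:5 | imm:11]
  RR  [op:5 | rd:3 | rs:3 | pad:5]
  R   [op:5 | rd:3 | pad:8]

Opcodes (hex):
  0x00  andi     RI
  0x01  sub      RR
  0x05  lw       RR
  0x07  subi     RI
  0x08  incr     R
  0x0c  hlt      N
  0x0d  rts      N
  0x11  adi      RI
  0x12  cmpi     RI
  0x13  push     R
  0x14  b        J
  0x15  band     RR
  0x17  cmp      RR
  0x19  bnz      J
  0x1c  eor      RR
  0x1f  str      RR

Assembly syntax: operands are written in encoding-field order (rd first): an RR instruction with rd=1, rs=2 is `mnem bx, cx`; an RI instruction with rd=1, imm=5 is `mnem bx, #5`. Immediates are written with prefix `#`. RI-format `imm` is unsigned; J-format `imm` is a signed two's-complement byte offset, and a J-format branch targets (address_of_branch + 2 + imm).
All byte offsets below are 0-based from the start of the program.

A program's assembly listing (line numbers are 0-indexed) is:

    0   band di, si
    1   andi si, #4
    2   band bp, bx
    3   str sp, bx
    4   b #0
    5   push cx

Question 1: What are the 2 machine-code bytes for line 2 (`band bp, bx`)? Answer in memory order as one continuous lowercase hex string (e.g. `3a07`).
ae20

L2: band op=0x15:5|rd=6:3|rs=1:3|pad=0:5 ⇒ 0xae20 ⇒ big ae 20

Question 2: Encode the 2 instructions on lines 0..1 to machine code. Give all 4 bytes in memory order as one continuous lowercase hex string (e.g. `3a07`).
L0: band op=0x15:5|rd=5:3|rs=4:3|pad=0:5 ⇒ 0xad80 ⇒ big ad 80
L1: andi op=0x0:5|rd=4:3|imm=4:8 ⇒ 0x0404 ⇒ big 04 04

ad800404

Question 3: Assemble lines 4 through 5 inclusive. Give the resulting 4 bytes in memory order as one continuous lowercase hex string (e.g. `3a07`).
4. b fields op=0x14:5|imm=0:11 → word a000h → a0 00
5. push fields op=0x13:5|rd=2:3|pad=0:8 → word 9a00h → 9a 00

a0009a00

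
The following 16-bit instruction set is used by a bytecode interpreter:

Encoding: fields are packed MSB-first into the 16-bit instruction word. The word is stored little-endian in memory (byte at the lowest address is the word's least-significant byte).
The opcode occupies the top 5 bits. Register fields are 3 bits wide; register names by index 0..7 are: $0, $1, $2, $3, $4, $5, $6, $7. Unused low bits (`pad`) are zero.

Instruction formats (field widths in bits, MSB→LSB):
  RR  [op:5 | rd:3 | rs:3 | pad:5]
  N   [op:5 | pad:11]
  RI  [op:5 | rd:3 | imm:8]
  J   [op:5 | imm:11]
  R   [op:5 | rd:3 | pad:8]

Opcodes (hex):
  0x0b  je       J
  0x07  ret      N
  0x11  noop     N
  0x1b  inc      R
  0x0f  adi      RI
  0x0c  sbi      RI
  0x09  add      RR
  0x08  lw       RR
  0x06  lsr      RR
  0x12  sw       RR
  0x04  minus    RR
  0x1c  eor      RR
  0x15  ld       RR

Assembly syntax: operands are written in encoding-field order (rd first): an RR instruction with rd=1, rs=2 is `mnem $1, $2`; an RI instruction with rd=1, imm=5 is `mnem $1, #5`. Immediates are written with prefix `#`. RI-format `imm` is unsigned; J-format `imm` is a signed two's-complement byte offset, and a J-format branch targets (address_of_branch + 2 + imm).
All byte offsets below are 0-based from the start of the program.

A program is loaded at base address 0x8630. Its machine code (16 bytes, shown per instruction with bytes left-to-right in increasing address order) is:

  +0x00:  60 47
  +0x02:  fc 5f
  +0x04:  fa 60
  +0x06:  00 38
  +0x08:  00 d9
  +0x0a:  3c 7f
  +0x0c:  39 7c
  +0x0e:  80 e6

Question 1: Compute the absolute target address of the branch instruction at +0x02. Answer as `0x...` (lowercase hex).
[02] fc 5f → 0x5ffc
  op=0x5ffc>>11=0xb ⇒ je (J)
  [10:0] imm=2044 (s11→-4) = #-4
  target = base 0x8630 + off 0x02 + 2 + imm -4 = 0x8630

0x8630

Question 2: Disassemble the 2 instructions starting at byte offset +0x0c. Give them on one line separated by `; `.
off 0x0c: read 39 7c as little → 0x7c39
  op=0x7c39>>11=0xf ⇒ adi (RI)
  [10:8] rd=4 = $4
  [7:0] imm=57 = #57
off 0x0e: read 80 e6 as little → 0xe680
  op=0xe680>>11=0x1c ⇒ eor (RR)
  [10:8] rd=6 = $6
  [7:5] rs=4 = $4

adi $4, #57; eor $6, $4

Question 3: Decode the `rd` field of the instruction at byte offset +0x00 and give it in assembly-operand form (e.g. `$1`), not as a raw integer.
[00] 60 47 → 0x4760
  opcode bits[15:11]=0x8: lw/RR
  rd: (w>>8)&0x7=0x7 → $7
  rs: (w>>5)&0x7=0x3 → $3

$7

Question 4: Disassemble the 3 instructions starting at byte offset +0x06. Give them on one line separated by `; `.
ret; inc $1; adi $7, #60

[06] 00 38 → 0x3800
  opcode bits[15:11]=0x7: ret/N
[08] 00 d9 → 0xd900
  opcode bits[15:11]=0x1b: inc/R
  rd@[10:8]=0x1 ⇒ $1
[0a] 3c 7f → 0x7f3c
  opcode bits[15:11]=0xf: adi/RI
  rd@[10:8]=0x7 ⇒ $7
  imm@[7:0]=0x3c ⇒ #60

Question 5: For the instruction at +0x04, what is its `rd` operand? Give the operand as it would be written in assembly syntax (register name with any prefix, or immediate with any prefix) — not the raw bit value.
$0

off 0x04: read fa 60 as little → 0x60fa
  top 5b → 0xc → sbi [RI]
  rd@[10:8]=0x0 ⇒ $0
  imm@[7:0]=0xfa ⇒ #250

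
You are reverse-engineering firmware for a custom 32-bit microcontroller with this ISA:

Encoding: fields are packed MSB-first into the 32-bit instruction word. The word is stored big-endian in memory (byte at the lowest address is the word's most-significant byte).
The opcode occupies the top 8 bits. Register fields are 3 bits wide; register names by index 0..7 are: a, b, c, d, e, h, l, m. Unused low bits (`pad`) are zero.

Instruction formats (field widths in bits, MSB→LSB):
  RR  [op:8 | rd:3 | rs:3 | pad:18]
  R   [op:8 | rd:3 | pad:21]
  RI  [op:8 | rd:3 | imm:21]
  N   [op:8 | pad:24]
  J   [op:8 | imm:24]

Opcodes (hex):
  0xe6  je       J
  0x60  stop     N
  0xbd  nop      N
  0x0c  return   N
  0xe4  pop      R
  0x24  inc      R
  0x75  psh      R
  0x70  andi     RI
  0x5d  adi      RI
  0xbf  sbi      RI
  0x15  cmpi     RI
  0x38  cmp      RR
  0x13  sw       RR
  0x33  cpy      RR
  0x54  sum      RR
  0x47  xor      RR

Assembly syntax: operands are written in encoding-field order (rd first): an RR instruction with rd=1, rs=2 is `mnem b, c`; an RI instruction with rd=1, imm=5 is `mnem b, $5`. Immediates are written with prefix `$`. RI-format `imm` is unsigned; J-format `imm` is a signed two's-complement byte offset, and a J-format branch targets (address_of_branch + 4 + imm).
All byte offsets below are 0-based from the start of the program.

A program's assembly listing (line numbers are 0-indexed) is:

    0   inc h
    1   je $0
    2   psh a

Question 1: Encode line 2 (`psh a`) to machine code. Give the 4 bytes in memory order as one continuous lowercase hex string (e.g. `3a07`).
75000000

L2: psh op=0x75:8|rd=0:3|pad=0:21 ⇒ 0x75000000 ⇒ big 75 00 00 00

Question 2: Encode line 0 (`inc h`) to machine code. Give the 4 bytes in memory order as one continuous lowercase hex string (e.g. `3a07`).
L0: inc op=0x24:8|rd=5:3|pad=0:21 ⇒ 0x24a00000 ⇒ big 24 a0 00 00

24a00000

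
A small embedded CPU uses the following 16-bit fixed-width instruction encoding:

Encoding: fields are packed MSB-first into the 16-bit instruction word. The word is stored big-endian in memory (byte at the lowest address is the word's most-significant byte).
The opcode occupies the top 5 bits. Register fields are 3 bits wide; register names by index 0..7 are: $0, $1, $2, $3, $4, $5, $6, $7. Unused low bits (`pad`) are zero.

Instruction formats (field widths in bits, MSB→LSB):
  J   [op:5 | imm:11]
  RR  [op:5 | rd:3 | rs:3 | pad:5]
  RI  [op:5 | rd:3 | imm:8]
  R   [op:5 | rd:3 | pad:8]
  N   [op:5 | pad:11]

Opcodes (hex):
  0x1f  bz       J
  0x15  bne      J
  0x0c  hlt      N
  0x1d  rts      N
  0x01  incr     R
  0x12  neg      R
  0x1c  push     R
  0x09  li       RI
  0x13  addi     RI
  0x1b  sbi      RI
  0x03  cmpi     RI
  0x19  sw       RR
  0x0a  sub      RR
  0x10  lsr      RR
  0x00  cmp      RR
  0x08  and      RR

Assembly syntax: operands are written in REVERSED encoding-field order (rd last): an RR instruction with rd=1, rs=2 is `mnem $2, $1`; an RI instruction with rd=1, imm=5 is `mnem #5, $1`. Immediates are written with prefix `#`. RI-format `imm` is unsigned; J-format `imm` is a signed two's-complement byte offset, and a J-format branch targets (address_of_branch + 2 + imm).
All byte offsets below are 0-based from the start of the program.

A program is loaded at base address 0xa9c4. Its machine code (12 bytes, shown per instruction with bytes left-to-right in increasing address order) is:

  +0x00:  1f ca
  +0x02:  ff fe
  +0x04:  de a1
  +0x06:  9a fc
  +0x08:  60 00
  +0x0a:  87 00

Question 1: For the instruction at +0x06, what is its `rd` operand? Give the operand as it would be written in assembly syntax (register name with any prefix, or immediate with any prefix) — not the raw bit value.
$2

off 0x06: read 9a fc as big → 0x9afc
  op=0x9afc>>11=0x13 ⇒ addi (RI)
  rd@[10:8]=0x2 ⇒ $2
  imm@[7:0]=0xfc ⇒ #252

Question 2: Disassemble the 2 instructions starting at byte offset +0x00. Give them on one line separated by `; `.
cmpi #202, $7; bz #-2

+0x00: 1f ca ⇒ word 0x1fca (big)
  op=0x1fca>>11=0x3 ⇒ cmpi (RI)
  rd@[10:8]=0x7 ⇒ $7
  imm@[7:0]=0xca ⇒ #202
+0x02: ff fe ⇒ word 0xfffe (big)
  op=0xfffe>>11=0x1f ⇒ bz (J)
  imm@[10:0]=0x7fe (s11→-2) ⇒ #-2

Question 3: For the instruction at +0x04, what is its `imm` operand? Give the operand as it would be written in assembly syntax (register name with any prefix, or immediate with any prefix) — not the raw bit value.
#161

off 0x04: read de a1 as big → 0xdea1
  top 5b → 0x1b → sbi [RI]
  [10:8] rd=6 = $6
  [7:0] imm=161 = #161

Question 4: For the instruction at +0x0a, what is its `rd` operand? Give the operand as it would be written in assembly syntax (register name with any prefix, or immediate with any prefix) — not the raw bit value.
$7

[0a] 87 00 → 0x8700
  opcode bits[15:11]=0x10: lsr/RR
  rd: (w>>8)&0x7=0x7 → $7
  rs: (w>>5)&0x7=0x0 → $0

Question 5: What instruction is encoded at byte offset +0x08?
off 0x08: read 60 00 as big → 0x6000
  top 5b → 0xc → hlt [N]

hlt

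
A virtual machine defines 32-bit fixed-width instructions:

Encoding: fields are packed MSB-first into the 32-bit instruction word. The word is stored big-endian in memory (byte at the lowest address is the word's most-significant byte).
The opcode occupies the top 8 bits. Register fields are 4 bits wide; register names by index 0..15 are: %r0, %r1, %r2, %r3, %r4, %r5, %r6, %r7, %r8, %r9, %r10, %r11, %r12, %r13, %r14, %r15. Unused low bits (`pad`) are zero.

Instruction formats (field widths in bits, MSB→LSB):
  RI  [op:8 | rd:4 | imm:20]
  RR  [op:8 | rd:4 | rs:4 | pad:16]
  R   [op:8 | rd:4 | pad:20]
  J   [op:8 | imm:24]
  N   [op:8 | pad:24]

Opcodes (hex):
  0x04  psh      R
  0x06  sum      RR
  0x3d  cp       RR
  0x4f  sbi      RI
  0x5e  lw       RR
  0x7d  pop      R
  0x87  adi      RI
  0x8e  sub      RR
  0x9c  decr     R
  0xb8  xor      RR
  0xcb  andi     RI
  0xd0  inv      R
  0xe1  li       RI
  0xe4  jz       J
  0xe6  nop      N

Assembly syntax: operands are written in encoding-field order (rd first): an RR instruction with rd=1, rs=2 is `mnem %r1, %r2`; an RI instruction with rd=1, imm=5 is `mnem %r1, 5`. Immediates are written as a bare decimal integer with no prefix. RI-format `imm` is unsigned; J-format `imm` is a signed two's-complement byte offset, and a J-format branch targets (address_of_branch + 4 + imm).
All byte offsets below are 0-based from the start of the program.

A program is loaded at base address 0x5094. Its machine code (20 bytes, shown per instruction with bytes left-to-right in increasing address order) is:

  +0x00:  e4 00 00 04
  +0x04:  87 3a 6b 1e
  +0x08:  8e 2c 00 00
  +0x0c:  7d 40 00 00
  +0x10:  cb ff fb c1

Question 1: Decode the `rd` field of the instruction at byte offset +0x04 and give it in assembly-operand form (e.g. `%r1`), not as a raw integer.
off 0x04: read 87 3a 6b 1e as big → 0x873a6b1e
  op=0x873a6b1e>>24=0x87 ⇒ adi (RI)
  rd@[23:20]=0x3 ⇒ %r3
  imm@[19:0]=0xa6b1e ⇒ 682782

%r3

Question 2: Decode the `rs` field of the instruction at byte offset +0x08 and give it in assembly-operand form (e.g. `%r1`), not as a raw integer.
%r12

[08] 8e 2c 00 00 → 0x8e2c0000
  opcode bits[31:24]=0x8e: sub/RR
  [23:20] rd=2 = %r2
  [19:16] rs=12 = %r12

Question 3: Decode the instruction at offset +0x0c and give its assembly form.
+0x0c: 7d 40 00 00 ⇒ word 0x7d400000 (big)
  top 8b → 0x7d → pop [R]
  [23:20] rd=4 = %r4

pop %r4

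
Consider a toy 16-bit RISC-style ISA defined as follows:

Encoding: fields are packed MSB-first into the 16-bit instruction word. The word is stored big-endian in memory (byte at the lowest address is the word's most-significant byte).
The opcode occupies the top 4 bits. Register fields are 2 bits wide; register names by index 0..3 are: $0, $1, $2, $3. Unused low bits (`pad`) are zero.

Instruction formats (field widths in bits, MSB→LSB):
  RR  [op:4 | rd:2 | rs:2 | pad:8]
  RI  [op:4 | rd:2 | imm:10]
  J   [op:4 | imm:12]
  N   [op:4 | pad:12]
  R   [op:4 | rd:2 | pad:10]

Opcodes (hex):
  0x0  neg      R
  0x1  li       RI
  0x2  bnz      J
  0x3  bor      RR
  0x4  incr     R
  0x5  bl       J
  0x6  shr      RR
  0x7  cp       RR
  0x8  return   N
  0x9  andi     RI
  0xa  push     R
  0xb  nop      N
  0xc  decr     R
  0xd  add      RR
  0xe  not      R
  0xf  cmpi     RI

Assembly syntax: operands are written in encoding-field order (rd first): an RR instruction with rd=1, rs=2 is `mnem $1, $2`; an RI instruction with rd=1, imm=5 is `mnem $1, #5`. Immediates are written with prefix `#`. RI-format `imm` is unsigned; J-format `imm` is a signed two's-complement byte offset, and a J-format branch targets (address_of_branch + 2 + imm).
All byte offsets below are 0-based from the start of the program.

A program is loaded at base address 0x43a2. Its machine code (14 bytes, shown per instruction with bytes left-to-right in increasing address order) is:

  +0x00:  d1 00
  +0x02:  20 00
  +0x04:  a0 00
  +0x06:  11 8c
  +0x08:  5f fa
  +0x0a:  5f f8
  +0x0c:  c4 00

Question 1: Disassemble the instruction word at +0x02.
[02] 20 00 → 0x2000
  top 4b → 0x2 → bnz [J]
  [11:0] imm=0 = #0

bnz #0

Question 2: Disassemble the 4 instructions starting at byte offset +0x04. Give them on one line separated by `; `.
push $0; li $0, #396; bl #-6; bl #-8

[04] a0 00 → 0xa000
  opcode bits[15:12]=0xa: push/R
  rd: (w>>10)&0x3=0x0 → $0
[06] 11 8c → 0x118c
  opcode bits[15:12]=0x1: li/RI
  rd: (w>>10)&0x3=0x0 → $0
  imm: (w>>0)&0x3ff=0x18c → #396
[08] 5f fa → 0x5ffa
  opcode bits[15:12]=0x5: bl/J
  imm: (w>>0)&0xfff=0xffa (s12→-6) → #-6
[0a] 5f f8 → 0x5ff8
  opcode bits[15:12]=0x5: bl/J
  imm: (w>>0)&0xfff=0xff8 (s12→-8) → #-8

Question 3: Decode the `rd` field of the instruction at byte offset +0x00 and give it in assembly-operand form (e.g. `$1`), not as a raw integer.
@+00  big-endian(d1 00) = 0xd100
  op=0xd100>>12=0xd ⇒ add (RR)
  rd@[11:10]=0x0 ⇒ $0
  rs@[9:8]=0x1 ⇒ $1

$0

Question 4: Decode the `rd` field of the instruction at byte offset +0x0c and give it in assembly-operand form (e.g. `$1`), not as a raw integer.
[0c] c4 00 → 0xc400
  opcode bits[15:12]=0xc: decr/R
  [11:10] rd=1 = $1

$1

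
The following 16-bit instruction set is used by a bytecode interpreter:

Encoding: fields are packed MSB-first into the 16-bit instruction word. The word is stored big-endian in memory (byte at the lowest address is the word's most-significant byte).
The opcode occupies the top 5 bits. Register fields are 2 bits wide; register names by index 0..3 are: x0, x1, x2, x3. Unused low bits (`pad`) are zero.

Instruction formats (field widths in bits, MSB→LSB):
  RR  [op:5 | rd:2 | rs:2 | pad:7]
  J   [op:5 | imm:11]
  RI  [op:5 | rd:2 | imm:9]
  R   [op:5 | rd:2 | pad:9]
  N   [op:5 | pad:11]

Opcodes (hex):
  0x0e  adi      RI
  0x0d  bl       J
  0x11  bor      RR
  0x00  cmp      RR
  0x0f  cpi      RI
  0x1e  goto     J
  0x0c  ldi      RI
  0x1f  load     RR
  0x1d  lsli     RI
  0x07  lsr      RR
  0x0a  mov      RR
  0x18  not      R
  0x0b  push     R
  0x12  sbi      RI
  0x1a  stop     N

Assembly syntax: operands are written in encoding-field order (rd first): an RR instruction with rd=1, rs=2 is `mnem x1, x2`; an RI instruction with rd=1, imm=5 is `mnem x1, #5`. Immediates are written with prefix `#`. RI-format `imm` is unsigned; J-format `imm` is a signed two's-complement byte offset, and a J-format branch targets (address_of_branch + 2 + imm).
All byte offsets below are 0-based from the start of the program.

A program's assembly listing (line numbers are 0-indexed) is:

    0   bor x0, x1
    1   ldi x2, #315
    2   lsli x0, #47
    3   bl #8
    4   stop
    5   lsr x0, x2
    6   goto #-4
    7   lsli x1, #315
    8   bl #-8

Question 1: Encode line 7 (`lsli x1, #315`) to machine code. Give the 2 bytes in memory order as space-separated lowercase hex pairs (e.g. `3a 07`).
7. lsli fields op=0x1d:5|rd=1:2|imm=315:9 → word eb3bh → eb 3b

eb 3b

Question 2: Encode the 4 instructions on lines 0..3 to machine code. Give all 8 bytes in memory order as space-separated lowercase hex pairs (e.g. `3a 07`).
88 80 65 3b e8 2f 68 08

line 0 (bor): pack op=0x11:5|rd=0:2|rs=1:2|pad=0:7 = 0x8880; big→ 88 80
line 1 (ldi): pack op=0xc:5|rd=2:2|imm=315:9 = 0x653b; big→ 65 3b
line 2 (lsli): pack op=0x1d:5|rd=0:2|imm=47:9 = 0xe82f; big→ e8 2f
line 3 (bl): pack op=0xd:5|imm=8:11 = 0x6808; big→ 68 08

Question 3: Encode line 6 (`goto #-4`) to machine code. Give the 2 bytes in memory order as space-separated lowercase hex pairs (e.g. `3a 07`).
f7 fc

L6: goto op=0x1e:5|imm=-4:11 ⇒ 0xf7fc ⇒ big f7 fc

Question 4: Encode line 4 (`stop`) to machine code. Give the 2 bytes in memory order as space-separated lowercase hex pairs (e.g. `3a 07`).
d0 00

L4: stop op=0x1a:5|pad=0:11 ⇒ 0xd000 ⇒ big d0 00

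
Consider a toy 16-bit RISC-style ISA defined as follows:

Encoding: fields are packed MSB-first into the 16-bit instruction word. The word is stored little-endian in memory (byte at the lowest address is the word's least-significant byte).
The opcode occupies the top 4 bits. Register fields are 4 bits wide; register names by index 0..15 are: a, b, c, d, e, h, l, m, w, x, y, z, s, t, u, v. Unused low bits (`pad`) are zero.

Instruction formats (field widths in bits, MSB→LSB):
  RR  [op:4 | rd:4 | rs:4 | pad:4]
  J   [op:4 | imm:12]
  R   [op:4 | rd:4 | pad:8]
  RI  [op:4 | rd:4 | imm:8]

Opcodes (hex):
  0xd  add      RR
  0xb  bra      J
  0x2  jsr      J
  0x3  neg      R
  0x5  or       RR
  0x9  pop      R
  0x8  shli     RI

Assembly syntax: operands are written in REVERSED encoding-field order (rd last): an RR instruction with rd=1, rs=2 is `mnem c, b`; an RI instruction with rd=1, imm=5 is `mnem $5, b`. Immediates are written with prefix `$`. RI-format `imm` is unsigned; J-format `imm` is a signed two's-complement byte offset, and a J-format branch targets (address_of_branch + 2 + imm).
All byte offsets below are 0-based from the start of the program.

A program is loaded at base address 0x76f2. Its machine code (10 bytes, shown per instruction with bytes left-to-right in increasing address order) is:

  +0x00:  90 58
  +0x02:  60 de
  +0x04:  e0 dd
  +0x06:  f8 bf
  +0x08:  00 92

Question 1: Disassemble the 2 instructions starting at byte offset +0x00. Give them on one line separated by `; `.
[00] 90 58 → 0x5890
  op=0x5890>>12=0x5 ⇒ or (RR)
  rd: (w>>8)&0xf=0x8 → w
  rs: (w>>4)&0xf=0x9 → x
[02] 60 de → 0xde60
  op=0xde60>>12=0xd ⇒ add (RR)
  rd: (w>>8)&0xf=0xe → u
  rs: (w>>4)&0xf=0x6 → l

or x, w; add l, u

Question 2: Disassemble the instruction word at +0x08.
off 0x08: read 00 92 as little → 0x9200
  opcode bits[15:12]=0x9: pop/R
  rd: (w>>8)&0xf=0x2 → c

pop c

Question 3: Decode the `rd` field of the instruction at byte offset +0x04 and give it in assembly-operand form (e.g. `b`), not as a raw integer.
t

+0x04: e0 dd ⇒ word 0xdde0 (little)
  opcode bits[15:12]=0xd: add/RR
  [11:8] rd=13 = t
  [7:4] rs=14 = u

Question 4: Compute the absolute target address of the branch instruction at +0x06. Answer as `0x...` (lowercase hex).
+0x06: f8 bf ⇒ word 0xbff8 (little)
  opcode bits[15:12]=0xb: bra/J
  imm@[11:0]=0xff8 (s12→-8) ⇒ $-8
  target = base 0x76f2 + off 0x06 + 2 + imm -8 = 0x76f2

0x76f2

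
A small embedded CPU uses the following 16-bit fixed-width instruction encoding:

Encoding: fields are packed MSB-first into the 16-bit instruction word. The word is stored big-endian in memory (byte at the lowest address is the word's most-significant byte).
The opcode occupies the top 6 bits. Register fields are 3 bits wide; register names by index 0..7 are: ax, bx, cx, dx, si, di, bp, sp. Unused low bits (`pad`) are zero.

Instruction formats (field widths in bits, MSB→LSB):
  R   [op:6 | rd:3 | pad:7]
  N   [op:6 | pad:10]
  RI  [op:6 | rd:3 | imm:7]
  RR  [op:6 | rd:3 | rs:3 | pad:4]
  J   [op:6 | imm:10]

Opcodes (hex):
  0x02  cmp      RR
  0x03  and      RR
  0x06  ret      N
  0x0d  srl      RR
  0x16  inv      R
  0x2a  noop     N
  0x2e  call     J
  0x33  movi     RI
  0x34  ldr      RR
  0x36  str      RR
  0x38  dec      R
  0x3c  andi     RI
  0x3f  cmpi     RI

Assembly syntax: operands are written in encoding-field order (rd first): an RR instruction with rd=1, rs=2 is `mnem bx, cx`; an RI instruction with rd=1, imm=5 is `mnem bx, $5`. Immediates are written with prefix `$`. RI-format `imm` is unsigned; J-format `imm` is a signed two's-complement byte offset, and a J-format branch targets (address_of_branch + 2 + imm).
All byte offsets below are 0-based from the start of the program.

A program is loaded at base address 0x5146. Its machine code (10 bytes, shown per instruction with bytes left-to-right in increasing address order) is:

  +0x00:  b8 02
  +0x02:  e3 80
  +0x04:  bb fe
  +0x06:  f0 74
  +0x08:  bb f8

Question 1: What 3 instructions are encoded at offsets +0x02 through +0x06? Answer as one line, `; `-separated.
off 0x02: read e3 80 as big → 0xe380
  opcode bits[15:10]=0x38: dec/R
  [9:7] rd=7 = sp
off 0x04: read bb fe as big → 0xbbfe
  opcode bits[15:10]=0x2e: call/J
  [9:0] imm=1022 (s10→-2) = $-2
off 0x06: read f0 74 as big → 0xf074
  opcode bits[15:10]=0x3c: andi/RI
  [9:7] rd=0 = ax
  [6:0] imm=116 = $116

dec sp; call $-2; andi ax, $116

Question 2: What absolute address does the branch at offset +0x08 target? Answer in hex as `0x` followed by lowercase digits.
0x5148

off 0x08: read bb f8 as big → 0xbbf8
  op=0xbbf8>>10=0x2e ⇒ call (J)
  imm@[9:0]=0x3f8 (s10→-8) ⇒ $-8
  target = base 0x5146 + off 0x08 + 2 + imm -8 = 0x5148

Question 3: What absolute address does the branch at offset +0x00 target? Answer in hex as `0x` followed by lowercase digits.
0x514a

@+00  big-endian(b8 02) = 0xb802
  opcode bits[15:10]=0x2e: call/J
  [9:0] imm=2 = $2
  target = base 0x5146 + off 0x00 + 2 + imm 2 = 0x514a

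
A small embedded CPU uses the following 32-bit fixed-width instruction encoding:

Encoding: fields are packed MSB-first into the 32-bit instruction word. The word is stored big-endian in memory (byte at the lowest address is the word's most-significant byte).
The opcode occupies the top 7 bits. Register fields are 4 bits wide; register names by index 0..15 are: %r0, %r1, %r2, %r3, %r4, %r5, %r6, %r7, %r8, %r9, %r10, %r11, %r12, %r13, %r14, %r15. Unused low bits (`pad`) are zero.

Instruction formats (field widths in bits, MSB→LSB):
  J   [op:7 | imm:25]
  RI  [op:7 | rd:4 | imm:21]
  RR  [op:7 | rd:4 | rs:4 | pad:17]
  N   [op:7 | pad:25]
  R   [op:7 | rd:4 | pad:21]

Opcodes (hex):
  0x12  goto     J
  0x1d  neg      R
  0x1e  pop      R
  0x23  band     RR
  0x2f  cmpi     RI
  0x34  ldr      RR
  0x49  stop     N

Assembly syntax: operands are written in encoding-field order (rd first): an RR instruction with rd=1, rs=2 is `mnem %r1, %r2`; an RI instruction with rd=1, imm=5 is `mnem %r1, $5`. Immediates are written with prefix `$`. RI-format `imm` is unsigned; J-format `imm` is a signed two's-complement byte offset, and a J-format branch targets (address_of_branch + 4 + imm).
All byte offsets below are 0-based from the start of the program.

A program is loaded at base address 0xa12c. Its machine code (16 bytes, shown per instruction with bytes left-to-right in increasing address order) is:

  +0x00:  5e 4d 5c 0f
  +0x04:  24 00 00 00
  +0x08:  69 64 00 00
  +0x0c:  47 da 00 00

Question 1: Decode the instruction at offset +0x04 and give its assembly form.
goto $0

[04] 24 00 00 00 → 0x24000000
  top 7b → 0x12 → goto [J]
  imm@[24:0]=0x0 ⇒ $0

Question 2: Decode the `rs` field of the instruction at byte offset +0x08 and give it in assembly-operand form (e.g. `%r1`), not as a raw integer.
%r2

+0x08: 69 64 00 00 ⇒ word 0x69640000 (big)
  op=0x69640000>>25=0x34 ⇒ ldr (RR)
  rd: (w>>21)&0xf=0xb → %r11
  rs: (w>>17)&0xf=0x2 → %r2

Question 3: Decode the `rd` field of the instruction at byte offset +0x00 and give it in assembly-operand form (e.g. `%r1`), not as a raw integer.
%r2

off 0x00: read 5e 4d 5c 0f as big → 0x5e4d5c0f
  op=0x5e4d5c0f>>25=0x2f ⇒ cmpi (RI)
  rd@[24:21]=0x2 ⇒ %r2
  imm@[20:0]=0xd5c0f ⇒ $875535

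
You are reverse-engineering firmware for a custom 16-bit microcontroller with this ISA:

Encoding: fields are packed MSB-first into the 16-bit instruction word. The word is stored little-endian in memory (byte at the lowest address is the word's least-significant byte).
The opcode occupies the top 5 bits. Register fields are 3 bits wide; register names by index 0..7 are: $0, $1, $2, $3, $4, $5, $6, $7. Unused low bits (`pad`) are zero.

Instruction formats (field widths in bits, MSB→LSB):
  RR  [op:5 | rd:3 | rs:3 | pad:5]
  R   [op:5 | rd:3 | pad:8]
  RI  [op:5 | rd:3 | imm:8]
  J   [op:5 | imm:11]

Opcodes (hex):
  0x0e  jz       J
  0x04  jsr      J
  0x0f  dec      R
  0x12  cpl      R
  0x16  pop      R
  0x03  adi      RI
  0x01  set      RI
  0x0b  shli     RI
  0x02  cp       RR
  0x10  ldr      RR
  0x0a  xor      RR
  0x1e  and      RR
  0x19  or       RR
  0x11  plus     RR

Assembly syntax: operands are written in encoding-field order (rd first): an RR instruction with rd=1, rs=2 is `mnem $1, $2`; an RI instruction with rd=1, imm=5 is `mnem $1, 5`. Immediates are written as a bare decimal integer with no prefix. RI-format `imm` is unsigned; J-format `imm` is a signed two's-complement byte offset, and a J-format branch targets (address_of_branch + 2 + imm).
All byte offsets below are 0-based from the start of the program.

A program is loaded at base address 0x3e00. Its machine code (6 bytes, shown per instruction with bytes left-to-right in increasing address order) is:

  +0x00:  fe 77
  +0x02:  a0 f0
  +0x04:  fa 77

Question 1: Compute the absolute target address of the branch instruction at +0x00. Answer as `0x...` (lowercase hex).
0x3e00

off 0x00: read fe 77 as little → 0x77fe
  top 5b → 0xe → jz [J]
  [10:0] imm=2046 (s11→-2) = -2
  target = base 0x3e00 + off 0x00 + 2 + imm -2 = 0x3e00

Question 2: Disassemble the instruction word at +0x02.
off 0x02: read a0 f0 as little → 0xf0a0
  op=0xf0a0>>11=0x1e ⇒ and (RR)
  [10:8] rd=0 = $0
  [7:5] rs=5 = $5

and $0, $5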